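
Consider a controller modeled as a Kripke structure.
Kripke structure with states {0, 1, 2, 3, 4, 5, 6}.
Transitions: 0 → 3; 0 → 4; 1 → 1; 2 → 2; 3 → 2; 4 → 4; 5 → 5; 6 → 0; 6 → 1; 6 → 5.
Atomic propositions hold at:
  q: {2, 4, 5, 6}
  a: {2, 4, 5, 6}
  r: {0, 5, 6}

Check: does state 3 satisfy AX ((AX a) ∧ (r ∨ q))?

Sat(AX a) = {s : every successor in {2, 4, 5, 6}} = {2, 3, 4, 5}
Sat(r ∨ q) = {0, 2, 4, 5, 6}
Sat((AX a) ∧ (r ∨ q)) = {2, 4, 5}
Sat(AX ((AX a) ∧ (r ∨ q))) = {s : every successor in {2, 4, 5}} = {2, 3, 4, 5}
3 ∈ Sat(AX ((AX a) ∧ (r ∨ q))) = {2, 3, 4, 5}, so the formula holds at 3.

Yes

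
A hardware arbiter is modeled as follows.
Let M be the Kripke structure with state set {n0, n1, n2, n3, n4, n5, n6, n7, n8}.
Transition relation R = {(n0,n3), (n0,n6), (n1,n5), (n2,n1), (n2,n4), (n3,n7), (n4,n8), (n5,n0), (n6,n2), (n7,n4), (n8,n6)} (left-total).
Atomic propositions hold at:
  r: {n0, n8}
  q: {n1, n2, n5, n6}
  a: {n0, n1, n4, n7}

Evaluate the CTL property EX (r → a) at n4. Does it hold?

Sat(r → a) = {n0, n1, n2, n3, n4, n5, n6, n7}
Sat(EX (r → a)) = {s : some successor in {n0, n1, n2, n3, n4, n5, n6, n7}} = {n0, n1, n2, n3, n5, n6, n7, n8}
n4 ∉ Sat(EX (r → a)) = {n0, n1, n2, n3, n5, n6, n7, n8}, so the formula does not hold at n4.

No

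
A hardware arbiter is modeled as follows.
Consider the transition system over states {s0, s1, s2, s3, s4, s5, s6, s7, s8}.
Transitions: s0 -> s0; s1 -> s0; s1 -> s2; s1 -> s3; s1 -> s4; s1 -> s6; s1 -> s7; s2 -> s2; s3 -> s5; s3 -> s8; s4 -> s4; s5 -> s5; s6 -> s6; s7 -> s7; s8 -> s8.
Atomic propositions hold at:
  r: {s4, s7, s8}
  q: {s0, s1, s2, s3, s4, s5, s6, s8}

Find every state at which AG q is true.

{s0, s2, s3, s4, s5, s6, s8}

AG q: greatest fixpoint, start Z0 = {s0, s1, s2, s3, s4, s5, s6, s8}, keep only states in Sat with every successor in Z. Z1 = {s0, s2, s3, s4, s5, s6, s8}; fixed.
Sat(AG q) = {s0, s2, s3, s4, s5, s6, s8}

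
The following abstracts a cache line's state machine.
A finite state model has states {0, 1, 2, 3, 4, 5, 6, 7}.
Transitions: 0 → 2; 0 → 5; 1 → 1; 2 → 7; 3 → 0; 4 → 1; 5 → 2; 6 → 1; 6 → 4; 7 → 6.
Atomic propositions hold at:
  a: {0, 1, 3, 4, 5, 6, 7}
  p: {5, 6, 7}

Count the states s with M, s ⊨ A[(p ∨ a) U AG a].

4

Sat(p ∨ a) = {0, 1, 3, 4, 5, 6, 7}
AG a: greatest fixpoint, start Z0 = {0, 1, 3, 4, 5, 6, 7}, keep only states in Sat with every successor in Z. Z1 = {1, 3, 4, 6, 7}; Z2 = {1, 4, 6, 7}; fixed.
Sat(AG a) = {1, 4, 6, 7}
A[(p ∨ a) U AG a]: least fixpoint, start Z0 = Sat(AG a) = {1, 4, 6, 7}, add states in Sat(p ∨ a) with every successor in Z. Already a fixed point.
Sat(A[(p ∨ a) U AG a]) = {1, 4, 6, 7}
|Sat(A[(p ∨ a) U AG a])| = |{1, 4, 6, 7}| = 4.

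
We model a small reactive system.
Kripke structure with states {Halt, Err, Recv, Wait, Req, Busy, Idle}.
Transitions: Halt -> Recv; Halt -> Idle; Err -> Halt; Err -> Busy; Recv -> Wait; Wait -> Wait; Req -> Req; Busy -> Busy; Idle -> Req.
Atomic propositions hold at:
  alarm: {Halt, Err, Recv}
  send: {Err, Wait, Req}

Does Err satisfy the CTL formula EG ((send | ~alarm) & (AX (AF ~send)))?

Yes

Sat(~alarm) = {Wait, Req, Busy, Idle}
Sat(send | ~alarm) = {Err, Wait, Req, Busy, Idle}
Sat(~send) = {Halt, Recv, Busy, Idle}
AF ~send: least fixpoint, start Z0 = {Halt, Recv, Busy, Idle}, add states with every successor in Z. Z1 = {Halt, Err, Recv, Busy, Idle}; fixed.
Sat(AF ~send) = {Halt, Err, Recv, Busy, Idle}
Sat(AX (AF ~send)) = {s : every successor in {Halt, Err, Recv, Busy, Idle}} = {Halt, Err, Busy}
Sat((send | ~alarm) & (AX (AF ~send))) = {Err, Busy}
EG ((send | ~alarm) & (AX (AF ~send))): greatest fixpoint, start Z0 = {Err, Busy}, keep only states in Sat with some successor in Z. Already a fixed point.
Sat(EG ((send | ~alarm) & (AX (AF ~send)))) = {Err, Busy}
Err ∈ Sat(EG ((send | ~alarm) & (AX (AF ~send)))) = {Err, Busy}, so the formula holds at Err.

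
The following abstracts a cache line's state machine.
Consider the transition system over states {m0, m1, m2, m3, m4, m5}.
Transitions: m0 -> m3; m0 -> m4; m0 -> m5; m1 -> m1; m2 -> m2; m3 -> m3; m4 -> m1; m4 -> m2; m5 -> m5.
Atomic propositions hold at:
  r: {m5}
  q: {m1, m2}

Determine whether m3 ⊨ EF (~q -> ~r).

Sat(~q) = {m0, m3, m4, m5}
Sat(~r) = {m0, m1, m2, m3, m4}
Sat(~q -> ~r) = {m0, m1, m2, m3, m4}
EF (~q -> ~r): least fixpoint, start Z0 = {m0, m1, m2, m3, m4}, add states with some successor in Z. Already a fixed point.
Sat(EF (~q -> ~r)) = {m0, m1, m2, m3, m4}
m3 ∈ Sat(EF (~q -> ~r)) = {m0, m1, m2, m3, m4}, so the formula holds at m3.

Yes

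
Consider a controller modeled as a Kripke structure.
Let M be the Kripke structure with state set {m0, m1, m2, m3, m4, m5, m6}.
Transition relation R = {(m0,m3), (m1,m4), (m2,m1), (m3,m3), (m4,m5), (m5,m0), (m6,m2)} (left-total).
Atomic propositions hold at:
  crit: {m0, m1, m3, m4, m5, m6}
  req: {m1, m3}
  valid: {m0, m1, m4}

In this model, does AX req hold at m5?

Sat(AX req) = {s : every successor in {m1, m3}} = {m0, m2, m3}
m5 ∉ Sat(AX req) = {m0, m2, m3}, so the formula does not hold at m5.

No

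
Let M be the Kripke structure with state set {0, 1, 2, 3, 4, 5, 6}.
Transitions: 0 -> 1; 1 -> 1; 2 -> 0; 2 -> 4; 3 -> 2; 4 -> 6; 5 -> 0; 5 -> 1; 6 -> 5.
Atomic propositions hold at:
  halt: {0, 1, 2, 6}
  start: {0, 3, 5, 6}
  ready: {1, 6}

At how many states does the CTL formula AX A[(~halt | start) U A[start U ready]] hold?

6

Sat(~halt) = {3, 4, 5}
Sat(~halt | start) = {0, 3, 4, 5, 6}
A[start U ready]: least fixpoint, start Z0 = Sat(ready) = {1, 6}, add states in Sat(start) with every successor in Z. Z1 = {0, 1, 6}; Z2 = {0, 1, 5, 6}; fixed.
Sat(A[start U ready]) = {0, 1, 5, 6}
A[(~halt | start) U A[start U ready]]: least fixpoint, start Z0 = Sat(A[start U ready]) = {0, 1, 5, 6}, add states in Sat(~halt | start) with every successor in Z. Z1 = {0, 1, 4, 5, 6}; fixed.
Sat(A[(~halt | start) U A[start U ready]]) = {0, 1, 4, 5, 6}
Sat(AX A[(~halt | start) U A[start U ready]]) = {s : every successor in {0, 1, 4, 5, 6}} = {0, 1, 2, 4, 5, 6}
|Sat(AX A[(~halt | start) U A[start U ready]])| = |{0, 1, 2, 4, 5, 6}| = 6.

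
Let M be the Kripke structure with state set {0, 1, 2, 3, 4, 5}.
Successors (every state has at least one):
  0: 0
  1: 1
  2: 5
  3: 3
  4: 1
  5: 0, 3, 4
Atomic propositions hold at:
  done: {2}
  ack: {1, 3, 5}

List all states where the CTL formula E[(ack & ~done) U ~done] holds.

{0, 1, 3, 4, 5}

Sat(~done) = {0, 1, 3, 4, 5}
Sat(ack & ~done) = {1, 3, 5}
E[(ack & ~done) U ~done]: least fixpoint, start Z0 = Sat(~done) = {0, 1, 3, 4, 5}, add states in Sat(ack & ~done) with some successor in Z. Already a fixed point.
Sat(E[(ack & ~done) U ~done]) = {0, 1, 3, 4, 5}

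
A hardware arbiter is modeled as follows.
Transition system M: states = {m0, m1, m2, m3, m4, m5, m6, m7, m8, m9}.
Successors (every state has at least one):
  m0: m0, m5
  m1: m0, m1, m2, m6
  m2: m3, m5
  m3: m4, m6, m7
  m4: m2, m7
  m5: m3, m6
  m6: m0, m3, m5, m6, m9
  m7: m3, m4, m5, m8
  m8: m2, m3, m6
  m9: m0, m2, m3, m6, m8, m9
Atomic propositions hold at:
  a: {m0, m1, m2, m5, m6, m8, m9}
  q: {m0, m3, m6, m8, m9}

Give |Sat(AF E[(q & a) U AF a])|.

7

Sat(q & a) = {m0, m6, m8, m9}
AF a: least fixpoint, start Z0 = {m0, m1, m2, m5, m6, m8, m9}, add states with every successor in Z. Already a fixed point.
Sat(AF a) = {m0, m1, m2, m5, m6, m8, m9}
E[(q & a) U AF a]: least fixpoint, start Z0 = Sat(AF a) = {m0, m1, m2, m5, m6, m8, m9}, add states in Sat(q & a) with some successor in Z. Already a fixed point.
Sat(E[(q & a) U AF a]) = {m0, m1, m2, m5, m6, m8, m9}
AF E[(q & a) U AF a]: least fixpoint, start Z0 = {m0, m1, m2, m5, m6, m8, m9}, add states with every successor in Z. Already a fixed point.
Sat(AF E[(q & a) U AF a]) = {m0, m1, m2, m5, m6, m8, m9}
|Sat(AF E[(q & a) U AF a])| = |{m0, m1, m2, m5, m6, m8, m9}| = 7.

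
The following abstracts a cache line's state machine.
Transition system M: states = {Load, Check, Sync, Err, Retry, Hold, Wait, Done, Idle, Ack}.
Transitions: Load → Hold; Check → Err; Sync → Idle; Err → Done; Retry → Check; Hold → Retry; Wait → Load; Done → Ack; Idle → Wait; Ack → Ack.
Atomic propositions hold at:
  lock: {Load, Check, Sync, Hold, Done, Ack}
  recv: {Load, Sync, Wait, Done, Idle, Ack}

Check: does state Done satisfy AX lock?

Yes

Sat(AX lock) = {s : every successor in {Load, Check, Sync, Hold, Done, Ack}} = {Load, Err, Retry, Wait, Done, Ack}
Done ∈ Sat(AX lock) = {Load, Err, Retry, Wait, Done, Ack}, so the formula holds at Done.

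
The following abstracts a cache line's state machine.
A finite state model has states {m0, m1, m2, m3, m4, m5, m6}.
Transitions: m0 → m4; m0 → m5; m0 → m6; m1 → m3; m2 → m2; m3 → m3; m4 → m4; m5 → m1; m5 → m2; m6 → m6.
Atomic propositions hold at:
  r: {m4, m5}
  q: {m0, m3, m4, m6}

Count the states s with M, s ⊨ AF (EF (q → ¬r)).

Sat(¬r) = {m0, m1, m2, m3, m6}
Sat(q → ¬r) = {m0, m1, m2, m3, m5, m6}
EF (q → ¬r): least fixpoint, start Z0 = {m0, m1, m2, m3, m5, m6}, add states with some successor in Z. Already a fixed point.
Sat(EF (q → ¬r)) = {m0, m1, m2, m3, m5, m6}
AF (EF (q → ¬r)): least fixpoint, start Z0 = {m0, m1, m2, m3, m5, m6}, add states with every successor in Z. Already a fixed point.
Sat(AF (EF (q → ¬r))) = {m0, m1, m2, m3, m5, m6}
|Sat(AF (EF (q → ¬r)))| = |{m0, m1, m2, m3, m5, m6}| = 6.

6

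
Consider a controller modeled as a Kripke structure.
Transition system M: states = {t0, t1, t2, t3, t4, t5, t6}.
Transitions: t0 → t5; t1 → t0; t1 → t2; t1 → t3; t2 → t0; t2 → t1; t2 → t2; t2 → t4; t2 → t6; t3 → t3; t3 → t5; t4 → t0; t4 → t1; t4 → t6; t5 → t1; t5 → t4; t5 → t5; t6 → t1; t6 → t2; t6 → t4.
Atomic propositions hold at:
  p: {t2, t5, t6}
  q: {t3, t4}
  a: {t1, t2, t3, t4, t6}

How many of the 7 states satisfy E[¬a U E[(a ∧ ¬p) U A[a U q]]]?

Sat(¬a) = {t0, t5}
Sat(¬p) = {t0, t1, t3, t4}
Sat(a ∧ ¬p) = {t1, t3, t4}
A[a U q]: least fixpoint, start Z0 = Sat(q) = {t3, t4}, add states in Sat(a) with every successor in Z. Already a fixed point.
Sat(A[a U q]) = {t3, t4}
E[(a ∧ ¬p) U A[a U q]]: least fixpoint, start Z0 = Sat(A[a U q]) = {t3, t4}, add states in Sat(a ∧ ¬p) with some successor in Z. Z1 = {t1, t3, t4}; fixed.
Sat(E[(a ∧ ¬p) U A[a U q]]) = {t1, t3, t4}
E[¬a U E[(a ∧ ¬p) U A[a U q]]]: least fixpoint, start Z0 = Sat(E[(a ∧ ¬p) U A[a U q]]) = {t1, t3, t4}, add states in Sat(¬a) with some successor in Z. Z1 = {t1, t3, t4, t5}; Z2 = {t0, t1, t3, t4, t5}; fixed.
Sat(E[¬a U E[(a ∧ ¬p) U A[a U q]]]) = {t0, t1, t3, t4, t5}
|Sat(E[¬a U E[(a ∧ ¬p) U A[a U q]]])| = |{t0, t1, t3, t4, t5}| = 5.

5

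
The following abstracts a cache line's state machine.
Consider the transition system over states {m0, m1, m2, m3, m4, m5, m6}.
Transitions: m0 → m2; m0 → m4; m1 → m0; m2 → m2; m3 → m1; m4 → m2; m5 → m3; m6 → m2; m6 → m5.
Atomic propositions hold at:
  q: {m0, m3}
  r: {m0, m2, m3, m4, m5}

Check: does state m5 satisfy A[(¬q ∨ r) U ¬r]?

Yes

Sat(¬q) = {m1, m2, m4, m5, m6}
Sat(¬q ∨ r) = {m0, m1, m2, m3, m4, m5, m6}
Sat(¬r) = {m1, m6}
A[(¬q ∨ r) U ¬r]: least fixpoint, start Z0 = Sat(¬r) = {m1, m6}, add states in Sat(¬q ∨ r) with every successor in Z. Z1 = {m1, m3, m6}; Z2 = {m1, m3, m5, m6}; fixed.
Sat(A[(¬q ∨ r) U ¬r]) = {m1, m3, m5, m6}
m5 ∈ Sat(A[(¬q ∨ r) U ¬r]) = {m1, m3, m5, m6}, so the formula holds at m5.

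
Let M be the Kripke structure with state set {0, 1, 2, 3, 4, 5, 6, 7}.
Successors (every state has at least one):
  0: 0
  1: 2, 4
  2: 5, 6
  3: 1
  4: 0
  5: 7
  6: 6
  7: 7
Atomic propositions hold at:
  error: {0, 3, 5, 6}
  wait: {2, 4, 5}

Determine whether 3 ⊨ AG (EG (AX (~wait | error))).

Sat(~wait) = {0, 1, 3, 6, 7}
Sat(~wait | error) = {0, 1, 3, 5, 6, 7}
Sat(AX (~wait | error)) = {s : every successor in {0, 1, 3, 5, 6, 7}} = {0, 2, 3, 4, 5, 6, 7}
EG (AX (~wait | error)): greatest fixpoint, start Z0 = {0, 2, 3, 4, 5, 6, 7}, keep only states in Sat with some successor in Z. Z1 = {0, 2, 4, 5, 6, 7}; fixed.
Sat(EG (AX (~wait | error))) = {0, 2, 4, 5, 6, 7}
AG (EG (AX (~wait | error))): greatest fixpoint, start Z0 = {0, 2, 4, 5, 6, 7}, keep only states in Sat with every successor in Z. Already a fixed point.
Sat(AG (EG (AX (~wait | error)))) = {0, 2, 4, 5, 6, 7}
3 ∉ Sat(AG (EG (AX (~wait | error)))) = {0, 2, 4, 5, 6, 7}, so the formula does not hold at 3.

No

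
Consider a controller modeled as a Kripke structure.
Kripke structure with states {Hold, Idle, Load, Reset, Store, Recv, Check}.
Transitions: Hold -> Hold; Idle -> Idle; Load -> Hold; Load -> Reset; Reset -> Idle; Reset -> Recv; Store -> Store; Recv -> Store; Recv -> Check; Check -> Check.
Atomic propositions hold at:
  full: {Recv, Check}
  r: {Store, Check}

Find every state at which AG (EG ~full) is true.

Sat(~full) = {Hold, Idle, Load, Reset, Store}
EG ~full: greatest fixpoint, start Z0 = {Hold, Idle, Load, Reset, Store}, keep only states in Sat with some successor in Z. Already a fixed point.
Sat(EG ~full) = {Hold, Idle, Load, Reset, Store}
AG (EG ~full): greatest fixpoint, start Z0 = {Hold, Idle, Load, Reset, Store}, keep only states in Sat with every successor in Z. Z1 = {Hold, Idle, Load, Store}; Z2 = {Hold, Idle, Store}; fixed.
Sat(AG (EG ~full)) = {Hold, Idle, Store}

{Hold, Idle, Store}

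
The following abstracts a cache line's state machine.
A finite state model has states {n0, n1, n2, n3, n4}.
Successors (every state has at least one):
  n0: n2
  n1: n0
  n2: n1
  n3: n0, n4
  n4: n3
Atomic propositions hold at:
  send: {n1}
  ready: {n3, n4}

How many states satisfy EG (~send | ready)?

2

Sat(~send) = {n0, n2, n3, n4}
Sat(~send | ready) = {n0, n2, n3, n4}
EG (~send | ready): greatest fixpoint, start Z0 = {n0, n2, n3, n4}, keep only states in Sat with some successor in Z. Z1 = {n0, n3, n4}; Z2 = {n3, n4}; fixed.
Sat(EG (~send | ready)) = {n3, n4}
|Sat(EG (~send | ready))| = |{n3, n4}| = 2.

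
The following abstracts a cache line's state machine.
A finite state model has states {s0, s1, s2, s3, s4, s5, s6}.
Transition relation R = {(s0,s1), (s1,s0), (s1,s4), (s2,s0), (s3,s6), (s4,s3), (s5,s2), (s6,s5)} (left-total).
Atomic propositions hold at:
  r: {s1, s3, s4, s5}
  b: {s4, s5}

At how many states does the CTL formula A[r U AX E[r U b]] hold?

E[r U b]: least fixpoint, start Z0 = Sat(b) = {s4, s5}, add states in Sat(r) with some successor in Z. Z1 = {s1, s4, s5}; fixed.
Sat(E[r U b]) = {s1, s4, s5}
Sat(AX E[r U b]) = {s : every successor in {s1, s4, s5}} = {s0, s6}
A[r U AX E[r U b]]: least fixpoint, start Z0 = Sat(AX E[r U b]) = {s0, s6}, add states in Sat(r) with every successor in Z. Z1 = {s0, s3, s6}; Z2 = {s0, s3, s4, s6}; Z3 = {s0, s1, s3, s4, s6}; fixed.
Sat(A[r U AX E[r U b]]) = {s0, s1, s3, s4, s6}
|Sat(A[r U AX E[r U b]])| = |{s0, s1, s3, s4, s6}| = 5.

5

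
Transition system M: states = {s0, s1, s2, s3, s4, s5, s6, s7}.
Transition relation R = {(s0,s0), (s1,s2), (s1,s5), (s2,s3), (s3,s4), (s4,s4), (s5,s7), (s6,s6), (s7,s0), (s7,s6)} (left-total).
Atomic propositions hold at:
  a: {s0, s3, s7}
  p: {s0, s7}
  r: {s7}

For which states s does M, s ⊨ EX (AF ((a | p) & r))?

Sat(a | p) = {s0, s3, s7}
Sat((a | p) & r) = {s7}
AF ((a | p) & r): least fixpoint, start Z0 = {s7}, add states with every successor in Z. Z1 = {s5, s7}; fixed.
Sat(AF ((a | p) & r)) = {s5, s7}
Sat(EX (AF ((a | p) & r))) = {s : some successor in {s5, s7}} = {s1, s5}

{s1, s5}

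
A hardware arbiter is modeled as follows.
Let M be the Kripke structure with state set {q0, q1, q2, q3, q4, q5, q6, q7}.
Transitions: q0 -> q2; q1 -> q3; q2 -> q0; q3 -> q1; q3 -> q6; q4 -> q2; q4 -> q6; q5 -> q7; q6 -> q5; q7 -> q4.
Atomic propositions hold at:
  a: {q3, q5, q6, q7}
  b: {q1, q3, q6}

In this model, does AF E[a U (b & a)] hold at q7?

Sat(b & a) = {q3, q6}
E[a U (b & a)]: least fixpoint, start Z0 = Sat((b & a)) = {q3, q6}, add states in Sat(a) with some successor in Z. Already a fixed point.
Sat(E[a U (b & a)]) = {q3, q6}
AF E[a U (b & a)]: least fixpoint, start Z0 = {q3, q6}, add states with every successor in Z. Z1 = {q1, q3, q6}; fixed.
Sat(AF E[a U (b & a)]) = {q1, q3, q6}
q7 ∉ Sat(AF E[a U (b & a)]) = {q1, q3, q6}, so the formula does not hold at q7.

No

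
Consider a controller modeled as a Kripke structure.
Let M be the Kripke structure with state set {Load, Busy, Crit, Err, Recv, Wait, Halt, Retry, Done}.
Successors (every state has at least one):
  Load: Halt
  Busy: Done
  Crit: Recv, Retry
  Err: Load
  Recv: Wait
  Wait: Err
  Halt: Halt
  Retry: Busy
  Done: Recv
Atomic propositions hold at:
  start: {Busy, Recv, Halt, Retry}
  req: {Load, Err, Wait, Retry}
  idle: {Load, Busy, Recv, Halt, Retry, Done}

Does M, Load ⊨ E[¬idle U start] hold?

Sat(¬idle) = {Crit, Err, Wait}
E[¬idle U start]: least fixpoint, start Z0 = Sat(start) = {Busy, Recv, Halt, Retry}, add states in Sat(¬idle) with some successor in Z. Z1 = {Busy, Crit, Recv, Halt, Retry}; fixed.
Sat(E[¬idle U start]) = {Busy, Crit, Recv, Halt, Retry}
Load ∉ Sat(E[¬idle U start]) = {Busy, Crit, Recv, Halt, Retry}, so the formula does not hold at Load.

No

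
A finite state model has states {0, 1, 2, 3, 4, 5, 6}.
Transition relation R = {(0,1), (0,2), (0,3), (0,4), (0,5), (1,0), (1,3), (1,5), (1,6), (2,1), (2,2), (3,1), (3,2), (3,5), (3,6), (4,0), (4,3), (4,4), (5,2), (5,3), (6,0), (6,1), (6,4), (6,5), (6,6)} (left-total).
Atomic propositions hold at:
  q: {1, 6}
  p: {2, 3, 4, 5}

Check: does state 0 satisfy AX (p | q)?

Sat(p | q) = {1, 2, 3, 4, 5, 6}
Sat(AX (p | q)) = {s : every successor in {1, 2, 3, 4, 5, 6}} = {0, 2, 3, 5}
0 ∈ Sat(AX (p | q)) = {0, 2, 3, 5}, so the formula holds at 0.

Yes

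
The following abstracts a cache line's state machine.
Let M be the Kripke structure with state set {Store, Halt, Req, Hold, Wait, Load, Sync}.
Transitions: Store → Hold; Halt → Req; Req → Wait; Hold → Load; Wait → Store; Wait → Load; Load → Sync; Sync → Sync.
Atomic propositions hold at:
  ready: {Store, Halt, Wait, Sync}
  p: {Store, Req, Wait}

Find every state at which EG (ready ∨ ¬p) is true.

Sat(¬p) = {Halt, Hold, Load, Sync}
Sat(ready ∨ ¬p) = {Store, Halt, Hold, Wait, Load, Sync}
EG (ready ∨ ¬p): greatest fixpoint, start Z0 = {Store, Halt, Hold, Wait, Load, Sync}, keep only states in Sat with some successor in Z. Z1 = {Store, Hold, Wait, Load, Sync}; fixed.
Sat(EG (ready ∨ ¬p)) = {Store, Hold, Wait, Load, Sync}

{Store, Hold, Wait, Load, Sync}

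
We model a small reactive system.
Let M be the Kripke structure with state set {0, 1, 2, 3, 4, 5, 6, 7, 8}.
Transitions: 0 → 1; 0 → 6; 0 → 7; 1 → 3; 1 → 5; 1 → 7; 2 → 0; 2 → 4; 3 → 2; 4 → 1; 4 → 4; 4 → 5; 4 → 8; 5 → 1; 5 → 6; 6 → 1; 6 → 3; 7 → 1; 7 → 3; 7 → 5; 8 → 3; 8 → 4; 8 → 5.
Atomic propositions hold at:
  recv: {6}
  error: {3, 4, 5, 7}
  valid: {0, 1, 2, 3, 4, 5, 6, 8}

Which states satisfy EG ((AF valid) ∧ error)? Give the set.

AF valid: least fixpoint, start Z0 = {0, 1, 2, 3, 4, 5, 6, 8}, add states with every successor in Z. Z1 = {0, 1, 2, 3, 4, 5, 6, 7, 8}; fixed.
Sat(AF valid) = {0, 1, 2, 3, 4, 5, 6, 7, 8}
Sat((AF valid) ∧ error) = {3, 4, 5, 7}
EG ((AF valid) ∧ error): greatest fixpoint, start Z0 = {3, 4, 5, 7}, keep only states in Sat with some successor in Z. Z1 = {4, 7}; Z2 = {4}; fixed.
Sat(EG ((AF valid) ∧ error)) = {4}

{4}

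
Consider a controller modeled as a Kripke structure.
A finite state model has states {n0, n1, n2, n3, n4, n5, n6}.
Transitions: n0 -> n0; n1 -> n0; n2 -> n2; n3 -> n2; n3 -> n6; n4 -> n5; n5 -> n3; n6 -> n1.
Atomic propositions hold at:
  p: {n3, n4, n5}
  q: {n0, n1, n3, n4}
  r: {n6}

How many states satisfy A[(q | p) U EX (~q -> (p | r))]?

6

Sat(q | p) = {n0, n1, n3, n4, n5}
Sat(~q) = {n2, n5, n6}
Sat(p | r) = {n3, n4, n5, n6}
Sat(~q -> (p | r)) = {n0, n1, n3, n4, n5, n6}
Sat(EX (~q -> (p | r))) = {s : some successor in {n0, n1, n3, n4, n5, n6}} = {n0, n1, n3, n4, n5, n6}
A[(q | p) U EX (~q -> (p | r))]: least fixpoint, start Z0 = Sat(EX (~q -> (p | r))) = {n0, n1, n3, n4, n5, n6}, add states in Sat(q | p) with every successor in Z. Already a fixed point.
Sat(A[(q | p) U EX (~q -> (p | r))]) = {n0, n1, n3, n4, n5, n6}
|Sat(A[(q | p) U EX (~q -> (p | r))])| = |{n0, n1, n3, n4, n5, n6}| = 6.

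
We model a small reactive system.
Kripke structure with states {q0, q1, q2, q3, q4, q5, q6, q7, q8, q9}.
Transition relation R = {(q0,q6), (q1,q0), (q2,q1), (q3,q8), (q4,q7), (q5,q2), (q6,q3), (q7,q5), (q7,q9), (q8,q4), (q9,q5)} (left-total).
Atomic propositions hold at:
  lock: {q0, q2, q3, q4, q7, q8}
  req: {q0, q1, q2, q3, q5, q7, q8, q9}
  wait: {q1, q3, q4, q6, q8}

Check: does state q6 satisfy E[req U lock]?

No

E[req U lock]: least fixpoint, start Z0 = Sat(lock) = {q0, q2, q3, q4, q7, q8}, add states in Sat(req) with some successor in Z. Z1 = {q0, q1, q2, q3, q4, q5, q7, q8}; Z2 = {q0, q1, q2, q3, q4, q5, q7, q8, q9}; fixed.
Sat(E[req U lock]) = {q0, q1, q2, q3, q4, q5, q7, q8, q9}
q6 ∉ Sat(E[req U lock]) = {q0, q1, q2, q3, q4, q5, q7, q8, q9}, so the formula does not hold at q6.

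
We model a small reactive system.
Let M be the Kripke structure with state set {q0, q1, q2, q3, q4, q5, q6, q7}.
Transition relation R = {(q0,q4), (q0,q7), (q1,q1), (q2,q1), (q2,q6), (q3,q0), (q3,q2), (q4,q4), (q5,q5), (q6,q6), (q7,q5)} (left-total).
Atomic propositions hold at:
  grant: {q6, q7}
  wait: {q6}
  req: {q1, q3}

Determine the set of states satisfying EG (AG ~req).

{q0, q4, q5, q6, q7}

Sat(~req) = {q0, q2, q4, q5, q6, q7}
AG ~req: greatest fixpoint, start Z0 = {q0, q2, q4, q5, q6, q7}, keep only states in Sat with every successor in Z. Z1 = {q0, q4, q5, q6, q7}; fixed.
Sat(AG ~req) = {q0, q4, q5, q6, q7}
EG (AG ~req): greatest fixpoint, start Z0 = {q0, q4, q5, q6, q7}, keep only states in Sat with some successor in Z. Already a fixed point.
Sat(EG (AG ~req)) = {q0, q4, q5, q6, q7}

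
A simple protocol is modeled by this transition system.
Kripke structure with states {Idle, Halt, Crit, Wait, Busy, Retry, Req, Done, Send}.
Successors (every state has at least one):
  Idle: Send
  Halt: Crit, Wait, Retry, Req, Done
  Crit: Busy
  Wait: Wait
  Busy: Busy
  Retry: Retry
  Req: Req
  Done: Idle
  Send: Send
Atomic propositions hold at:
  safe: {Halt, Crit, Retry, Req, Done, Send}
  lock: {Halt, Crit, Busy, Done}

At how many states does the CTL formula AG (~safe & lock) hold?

Sat(~safe) = {Idle, Wait, Busy}
Sat(~safe & lock) = {Busy}
AG (~safe & lock): greatest fixpoint, start Z0 = {Busy}, keep only states in Sat with every successor in Z. Already a fixed point.
Sat(AG (~safe & lock)) = {Busy}
|Sat(AG (~safe & lock))| = |{Busy}| = 1.

1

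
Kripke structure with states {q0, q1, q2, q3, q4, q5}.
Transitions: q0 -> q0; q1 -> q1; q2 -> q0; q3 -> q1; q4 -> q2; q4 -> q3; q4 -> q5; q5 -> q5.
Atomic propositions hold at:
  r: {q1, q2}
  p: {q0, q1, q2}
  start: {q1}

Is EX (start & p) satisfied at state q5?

No

Sat(start & p) = {q1}
Sat(EX (start & p)) = {s : some successor in {q1}} = {q1, q3}
q5 ∉ Sat(EX (start & p)) = {q1, q3}, so the formula does not hold at q5.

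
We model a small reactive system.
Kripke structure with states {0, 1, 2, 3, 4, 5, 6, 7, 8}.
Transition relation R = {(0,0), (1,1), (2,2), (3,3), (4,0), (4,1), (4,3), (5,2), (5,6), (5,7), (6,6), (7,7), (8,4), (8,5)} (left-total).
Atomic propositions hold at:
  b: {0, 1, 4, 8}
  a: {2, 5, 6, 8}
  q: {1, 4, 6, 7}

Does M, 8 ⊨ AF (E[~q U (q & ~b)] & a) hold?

Yes

Sat(~q) = {0, 2, 3, 5, 8}
Sat(~b) = {2, 3, 5, 6, 7}
Sat(q & ~b) = {6, 7}
E[~q U (q & ~b)]: least fixpoint, start Z0 = Sat((q & ~b)) = {6, 7}, add states in Sat(~q) with some successor in Z. Z1 = {5, 6, 7}; Z2 = {5, 6, 7, 8}; fixed.
Sat(E[~q U (q & ~b)]) = {5, 6, 7, 8}
Sat(E[~q U (q & ~b)] & a) = {5, 6, 8}
AF (E[~q U (q & ~b)] & a): least fixpoint, start Z0 = {5, 6, 8}, add states with every successor in Z. Already a fixed point.
Sat(AF (E[~q U (q & ~b)] & a)) = {5, 6, 8}
8 ∈ Sat(AF (E[~q U (q & ~b)] & a)) = {5, 6, 8}, so the formula holds at 8.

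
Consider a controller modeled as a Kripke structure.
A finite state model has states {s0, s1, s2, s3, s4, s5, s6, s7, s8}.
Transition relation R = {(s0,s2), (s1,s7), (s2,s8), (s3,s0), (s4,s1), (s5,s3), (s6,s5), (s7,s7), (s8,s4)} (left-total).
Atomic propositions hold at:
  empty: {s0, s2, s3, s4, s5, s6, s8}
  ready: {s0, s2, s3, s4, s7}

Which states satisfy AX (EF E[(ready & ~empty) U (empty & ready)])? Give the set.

Sat(~empty) = {s1, s7}
Sat(ready & ~empty) = {s7}
Sat(empty & ready) = {s0, s2, s3, s4}
E[(ready & ~empty) U (empty & ready)]: least fixpoint, start Z0 = Sat((empty & ready)) = {s0, s2, s3, s4}, add states in Sat(ready & ~empty) with some successor in Z. Already a fixed point.
Sat(E[(ready & ~empty) U (empty & ready)]) = {s0, s2, s3, s4}
EF E[(ready & ~empty) U (empty & ready)]: least fixpoint, start Z0 = {s0, s2, s3, s4}, add states with some successor in Z. Z1 = {s0, s2, s3, s4, s5, s8}; Z2 = {s0, s2, s3, s4, s5, s6, s8}; fixed.
Sat(EF E[(ready & ~empty) U (empty & ready)]) = {s0, s2, s3, s4, s5, s6, s8}
Sat(AX (EF E[(ready & ~empty) U (empty & ready)])) = {s : every successor in {s0, s2, s3, s4, s5, s6, s8}} = {s0, s2, s3, s5, s6, s8}

{s0, s2, s3, s5, s6, s8}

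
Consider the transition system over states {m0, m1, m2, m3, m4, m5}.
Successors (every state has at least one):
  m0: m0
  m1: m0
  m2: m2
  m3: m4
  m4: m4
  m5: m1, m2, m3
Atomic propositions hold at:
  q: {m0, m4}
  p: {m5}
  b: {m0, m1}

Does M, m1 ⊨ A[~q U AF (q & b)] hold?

Sat(~q) = {m1, m2, m3, m5}
Sat(q & b) = {m0}
AF (q & b): least fixpoint, start Z0 = {m0}, add states with every successor in Z. Z1 = {m0, m1}; fixed.
Sat(AF (q & b)) = {m0, m1}
A[~q U AF (q & b)]: least fixpoint, start Z0 = Sat(AF (q & b)) = {m0, m1}, add states in Sat(~q) with every successor in Z. Already a fixed point.
Sat(A[~q U AF (q & b)]) = {m0, m1}
m1 ∈ Sat(A[~q U AF (q & b)]) = {m0, m1}, so the formula holds at m1.

Yes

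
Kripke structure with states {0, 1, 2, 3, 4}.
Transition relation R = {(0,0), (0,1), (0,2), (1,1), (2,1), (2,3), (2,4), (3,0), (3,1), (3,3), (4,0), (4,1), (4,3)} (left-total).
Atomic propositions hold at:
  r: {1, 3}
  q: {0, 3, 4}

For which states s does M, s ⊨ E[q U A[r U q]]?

{0, 3, 4}

A[r U q]: least fixpoint, start Z0 = Sat(q) = {0, 3, 4}, add states in Sat(r) with every successor in Z. Already a fixed point.
Sat(A[r U q]) = {0, 3, 4}
E[q U A[r U q]]: least fixpoint, start Z0 = Sat(A[r U q]) = {0, 3, 4}, add states in Sat(q) with some successor in Z. Already a fixed point.
Sat(E[q U A[r U q]]) = {0, 3, 4}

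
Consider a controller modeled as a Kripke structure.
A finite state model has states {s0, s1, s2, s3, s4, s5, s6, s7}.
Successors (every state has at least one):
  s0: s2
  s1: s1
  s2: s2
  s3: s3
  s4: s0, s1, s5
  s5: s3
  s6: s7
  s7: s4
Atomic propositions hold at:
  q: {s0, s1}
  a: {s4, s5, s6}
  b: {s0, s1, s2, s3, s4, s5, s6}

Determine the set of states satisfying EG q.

{s1}

EG q: greatest fixpoint, start Z0 = {s0, s1}, keep only states in Sat with some successor in Z. Z1 = {s1}; fixed.
Sat(EG q) = {s1}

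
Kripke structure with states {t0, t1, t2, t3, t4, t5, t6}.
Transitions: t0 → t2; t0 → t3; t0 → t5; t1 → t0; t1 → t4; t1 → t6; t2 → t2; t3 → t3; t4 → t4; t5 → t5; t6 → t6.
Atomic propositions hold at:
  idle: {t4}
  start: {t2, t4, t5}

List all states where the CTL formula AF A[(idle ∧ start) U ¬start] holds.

Sat(idle ∧ start) = {t4}
Sat(¬start) = {t0, t1, t3, t6}
A[(idle ∧ start) U ¬start]: least fixpoint, start Z0 = Sat(¬start) = {t0, t1, t3, t6}, add states in Sat(idle ∧ start) with every successor in Z. Already a fixed point.
Sat(A[(idle ∧ start) U ¬start]) = {t0, t1, t3, t6}
AF A[(idle ∧ start) U ¬start]: least fixpoint, start Z0 = {t0, t1, t3, t6}, add states with every successor in Z. Already a fixed point.
Sat(AF A[(idle ∧ start) U ¬start]) = {t0, t1, t3, t6}

{t0, t1, t3, t6}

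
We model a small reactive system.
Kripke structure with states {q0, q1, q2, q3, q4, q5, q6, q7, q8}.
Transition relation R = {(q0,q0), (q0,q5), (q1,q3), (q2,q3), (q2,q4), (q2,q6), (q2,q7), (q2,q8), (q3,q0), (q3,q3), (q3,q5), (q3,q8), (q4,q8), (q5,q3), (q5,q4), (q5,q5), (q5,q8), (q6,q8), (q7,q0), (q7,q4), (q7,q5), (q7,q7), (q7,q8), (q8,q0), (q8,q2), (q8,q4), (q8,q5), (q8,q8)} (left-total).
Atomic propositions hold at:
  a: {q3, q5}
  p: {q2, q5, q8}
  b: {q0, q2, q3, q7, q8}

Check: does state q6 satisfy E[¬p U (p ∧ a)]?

Sat(¬p) = {q0, q1, q3, q4, q6, q7}
Sat(p ∧ a) = {q5}
E[¬p U (p ∧ a)]: least fixpoint, start Z0 = Sat((p ∧ a)) = {q5}, add states in Sat(¬p) with some successor in Z. Z1 = {q0, q3, q5, q7}; Z2 = {q0, q1, q3, q5, q7}; fixed.
Sat(E[¬p U (p ∧ a)]) = {q0, q1, q3, q5, q7}
q6 ∉ Sat(E[¬p U (p ∧ a)]) = {q0, q1, q3, q5, q7}, so the formula does not hold at q6.

No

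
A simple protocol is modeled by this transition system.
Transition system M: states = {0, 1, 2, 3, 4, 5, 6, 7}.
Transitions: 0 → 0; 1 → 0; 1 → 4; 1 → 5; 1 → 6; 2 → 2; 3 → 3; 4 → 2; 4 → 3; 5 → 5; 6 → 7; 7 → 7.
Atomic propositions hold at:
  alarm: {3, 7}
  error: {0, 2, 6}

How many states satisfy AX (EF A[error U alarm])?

3

A[error U alarm]: least fixpoint, start Z0 = Sat(alarm) = {3, 7}, add states in Sat(error) with every successor in Z. Z1 = {3, 6, 7}; fixed.
Sat(A[error U alarm]) = {3, 6, 7}
EF A[error U alarm]: least fixpoint, start Z0 = {3, 6, 7}, add states with some successor in Z. Z1 = {1, 3, 4, 6, 7}; fixed.
Sat(EF A[error U alarm]) = {1, 3, 4, 6, 7}
Sat(AX (EF A[error U alarm])) = {s : every successor in {1, 3, 4, 6, 7}} = {3, 6, 7}
|Sat(AX (EF A[error U alarm]))| = |{3, 6, 7}| = 3.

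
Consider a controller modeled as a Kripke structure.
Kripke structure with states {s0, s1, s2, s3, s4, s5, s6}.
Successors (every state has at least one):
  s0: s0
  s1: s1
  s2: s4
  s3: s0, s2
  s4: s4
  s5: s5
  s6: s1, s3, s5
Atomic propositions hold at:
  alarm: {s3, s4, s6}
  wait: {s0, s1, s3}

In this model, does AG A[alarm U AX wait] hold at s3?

No

Sat(AX wait) = {s : every successor in {s0, s1, s3}} = {s0, s1}
A[alarm U AX wait]: least fixpoint, start Z0 = Sat(AX wait) = {s0, s1}, add states in Sat(alarm) with every successor in Z. Already a fixed point.
Sat(A[alarm U AX wait]) = {s0, s1}
AG A[alarm U AX wait]: greatest fixpoint, start Z0 = {s0, s1}, keep only states in Sat with every successor in Z. Already a fixed point.
Sat(AG A[alarm U AX wait]) = {s0, s1}
s3 ∉ Sat(AG A[alarm U AX wait]) = {s0, s1}, so the formula does not hold at s3.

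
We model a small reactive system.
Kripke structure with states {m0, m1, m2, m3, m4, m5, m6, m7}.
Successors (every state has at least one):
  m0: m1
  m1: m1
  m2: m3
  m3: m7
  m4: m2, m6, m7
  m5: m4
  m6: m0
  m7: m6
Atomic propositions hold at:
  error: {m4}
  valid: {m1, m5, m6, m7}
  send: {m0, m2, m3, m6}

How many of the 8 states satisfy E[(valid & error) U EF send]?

7

Sat(valid & error) = ∅
EF send: least fixpoint, start Z0 = {m0, m2, m3, m6}, add states with some successor in Z. Z1 = {m0, m2, m3, m4, m6, m7}; Z2 = {m0, m2, m3, m4, m5, m6, m7}; fixed.
Sat(EF send) = {m0, m2, m3, m4, m5, m6, m7}
E[(valid & error) U EF send]: least fixpoint, start Z0 = Sat(EF send) = {m0, m2, m3, m4, m5, m6, m7}, add states in Sat(valid & error) with some successor in Z. Already a fixed point.
Sat(E[(valid & error) U EF send]) = {m0, m2, m3, m4, m5, m6, m7}
|Sat(E[(valid & error) U EF send])| = |{m0, m2, m3, m4, m5, m6, m7}| = 7.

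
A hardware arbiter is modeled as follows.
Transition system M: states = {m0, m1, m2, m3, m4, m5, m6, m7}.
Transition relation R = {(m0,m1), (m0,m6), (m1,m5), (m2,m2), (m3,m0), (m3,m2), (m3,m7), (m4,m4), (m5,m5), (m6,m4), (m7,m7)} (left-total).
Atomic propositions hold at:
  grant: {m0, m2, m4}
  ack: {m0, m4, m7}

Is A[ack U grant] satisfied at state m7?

A[ack U grant]: least fixpoint, start Z0 = Sat(grant) = {m0, m2, m4}, add states in Sat(ack) with every successor in Z. Already a fixed point.
Sat(A[ack U grant]) = {m0, m2, m4}
m7 ∉ Sat(A[ack U grant]) = {m0, m2, m4}, so the formula does not hold at m7.

No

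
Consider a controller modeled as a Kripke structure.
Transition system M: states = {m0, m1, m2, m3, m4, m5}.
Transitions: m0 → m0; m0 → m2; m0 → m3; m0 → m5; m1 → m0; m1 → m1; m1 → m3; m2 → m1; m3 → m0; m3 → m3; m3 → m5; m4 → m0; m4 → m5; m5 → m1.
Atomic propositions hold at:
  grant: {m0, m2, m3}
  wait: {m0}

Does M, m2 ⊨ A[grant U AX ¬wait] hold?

Yes

Sat(¬wait) = {m1, m2, m3, m4, m5}
Sat(AX ¬wait) = {s : every successor in {m1, m2, m3, m4, m5}} = {m2, m5}
A[grant U AX ¬wait]: least fixpoint, start Z0 = Sat(AX ¬wait) = {m2, m5}, add states in Sat(grant) with every successor in Z. Already a fixed point.
Sat(A[grant U AX ¬wait]) = {m2, m5}
m2 ∈ Sat(A[grant U AX ¬wait]) = {m2, m5}, so the formula holds at m2.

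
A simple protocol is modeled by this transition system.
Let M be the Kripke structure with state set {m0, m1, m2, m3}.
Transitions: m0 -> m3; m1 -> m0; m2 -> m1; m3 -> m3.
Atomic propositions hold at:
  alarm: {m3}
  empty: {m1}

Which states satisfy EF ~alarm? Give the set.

Sat(~alarm) = {m0, m1, m2}
EF ~alarm: least fixpoint, start Z0 = {m0, m1, m2}, add states with some successor in Z. Already a fixed point.
Sat(EF ~alarm) = {m0, m1, m2}

{m0, m1, m2}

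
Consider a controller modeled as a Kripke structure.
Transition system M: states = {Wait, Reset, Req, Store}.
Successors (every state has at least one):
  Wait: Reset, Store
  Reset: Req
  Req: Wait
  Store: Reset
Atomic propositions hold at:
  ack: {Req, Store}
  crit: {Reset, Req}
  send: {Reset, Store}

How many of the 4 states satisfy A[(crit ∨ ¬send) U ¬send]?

Sat(¬send) = {Wait, Req}
Sat(crit ∨ ¬send) = {Wait, Reset, Req}
A[(crit ∨ ¬send) U ¬send]: least fixpoint, start Z0 = Sat(¬send) = {Wait, Req}, add states in Sat(crit ∨ ¬send) with every successor in Z. Z1 = {Wait, Reset, Req}; fixed.
Sat(A[(crit ∨ ¬send) U ¬send]) = {Wait, Reset, Req}
|Sat(A[(crit ∨ ¬send) U ¬send])| = |{Wait, Reset, Req}| = 3.

3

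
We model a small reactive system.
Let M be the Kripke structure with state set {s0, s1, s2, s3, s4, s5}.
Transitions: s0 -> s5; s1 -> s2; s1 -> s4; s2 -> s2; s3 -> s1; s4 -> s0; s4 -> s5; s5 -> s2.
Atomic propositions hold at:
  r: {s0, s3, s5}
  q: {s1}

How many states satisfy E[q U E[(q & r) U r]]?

Sat(q & r) = ∅
E[(q & r) U r]: least fixpoint, start Z0 = Sat(r) = {s0, s3, s5}, add states in Sat(q & r) with some successor in Z. Already a fixed point.
Sat(E[(q & r) U r]) = {s0, s3, s5}
E[q U E[(q & r) U r]]: least fixpoint, start Z0 = Sat(E[(q & r) U r]) = {s0, s3, s5}, add states in Sat(q) with some successor in Z. Already a fixed point.
Sat(E[q U E[(q & r) U r]]) = {s0, s3, s5}
|Sat(E[q U E[(q & r) U r]])| = |{s0, s3, s5}| = 3.

3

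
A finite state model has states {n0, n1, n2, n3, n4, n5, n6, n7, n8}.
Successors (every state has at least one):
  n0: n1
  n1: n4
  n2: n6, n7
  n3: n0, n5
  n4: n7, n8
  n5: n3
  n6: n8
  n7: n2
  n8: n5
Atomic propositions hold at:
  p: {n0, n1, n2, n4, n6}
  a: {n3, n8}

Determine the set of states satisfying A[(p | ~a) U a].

{n3, n5, n6, n8}

Sat(~a) = {n0, n1, n2, n4, n5, n6, n7}
Sat(p | ~a) = {n0, n1, n2, n4, n5, n6, n7}
A[(p | ~a) U a]: least fixpoint, start Z0 = Sat(a) = {n3, n8}, add states in Sat(p | ~a) with every successor in Z. Z1 = {n3, n5, n6, n8}; fixed.
Sat(A[(p | ~a) U a]) = {n3, n5, n6, n8}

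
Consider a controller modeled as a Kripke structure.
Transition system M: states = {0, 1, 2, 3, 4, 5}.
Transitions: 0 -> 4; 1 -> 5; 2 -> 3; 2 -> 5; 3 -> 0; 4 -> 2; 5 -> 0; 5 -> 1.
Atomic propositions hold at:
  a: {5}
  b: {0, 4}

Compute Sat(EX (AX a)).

{5}

Sat(AX a) = {s : every successor in {5}} = {1}
Sat(EX (AX a)) = {s : some successor in {1}} = {5}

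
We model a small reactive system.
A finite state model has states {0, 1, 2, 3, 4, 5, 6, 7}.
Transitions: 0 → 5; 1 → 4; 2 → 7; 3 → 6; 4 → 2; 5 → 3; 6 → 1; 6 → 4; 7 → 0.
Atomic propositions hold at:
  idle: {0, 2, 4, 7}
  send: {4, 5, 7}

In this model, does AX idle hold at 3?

No

Sat(AX idle) = {s : every successor in {0, 2, 4, 7}} = {1, 2, 4, 7}
3 ∉ Sat(AX idle) = {1, 2, 4, 7}, so the formula does not hold at 3.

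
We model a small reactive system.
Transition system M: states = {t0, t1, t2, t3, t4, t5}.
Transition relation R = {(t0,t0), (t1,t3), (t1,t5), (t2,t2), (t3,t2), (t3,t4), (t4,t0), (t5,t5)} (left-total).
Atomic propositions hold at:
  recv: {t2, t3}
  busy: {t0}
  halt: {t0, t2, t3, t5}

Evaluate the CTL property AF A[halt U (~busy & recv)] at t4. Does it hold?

Sat(~busy) = {t1, t2, t3, t4, t5}
Sat(~busy & recv) = {t2, t3}
A[halt U (~busy & recv)]: least fixpoint, start Z0 = Sat((~busy & recv)) = {t2, t3}, add states in Sat(halt) with every successor in Z. Already a fixed point.
Sat(A[halt U (~busy & recv)]) = {t2, t3}
AF A[halt U (~busy & recv)]: least fixpoint, start Z0 = {t2, t3}, add states with every successor in Z. Already a fixed point.
Sat(AF A[halt U (~busy & recv)]) = {t2, t3}
t4 ∉ Sat(AF A[halt U (~busy & recv)]) = {t2, t3}, so the formula does not hold at t4.

No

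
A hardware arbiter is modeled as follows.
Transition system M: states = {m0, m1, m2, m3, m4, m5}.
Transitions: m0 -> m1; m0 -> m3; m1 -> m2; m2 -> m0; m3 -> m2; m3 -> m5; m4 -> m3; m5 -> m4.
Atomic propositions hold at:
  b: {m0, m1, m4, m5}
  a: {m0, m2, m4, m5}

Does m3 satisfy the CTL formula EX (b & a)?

Sat(b & a) = {m0, m4, m5}
Sat(EX (b & a)) = {s : some successor in {m0, m4, m5}} = {m2, m3, m5}
m3 ∈ Sat(EX (b & a)) = {m2, m3, m5}, so the formula holds at m3.

Yes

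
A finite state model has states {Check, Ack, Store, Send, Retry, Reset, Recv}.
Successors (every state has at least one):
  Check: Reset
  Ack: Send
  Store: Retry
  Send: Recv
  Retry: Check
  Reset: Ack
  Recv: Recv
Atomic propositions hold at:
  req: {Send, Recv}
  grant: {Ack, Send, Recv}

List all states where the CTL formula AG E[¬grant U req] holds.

Sat(¬grant) = {Check, Store, Retry, Reset}
E[¬grant U req]: least fixpoint, start Z0 = Sat(req) = {Send, Recv}, add states in Sat(¬grant) with some successor in Z. Already a fixed point.
Sat(E[¬grant U req]) = {Send, Recv}
AG E[¬grant U req]: greatest fixpoint, start Z0 = {Send, Recv}, keep only states in Sat with every successor in Z. Already a fixed point.
Sat(AG E[¬grant U req]) = {Send, Recv}

{Send, Recv}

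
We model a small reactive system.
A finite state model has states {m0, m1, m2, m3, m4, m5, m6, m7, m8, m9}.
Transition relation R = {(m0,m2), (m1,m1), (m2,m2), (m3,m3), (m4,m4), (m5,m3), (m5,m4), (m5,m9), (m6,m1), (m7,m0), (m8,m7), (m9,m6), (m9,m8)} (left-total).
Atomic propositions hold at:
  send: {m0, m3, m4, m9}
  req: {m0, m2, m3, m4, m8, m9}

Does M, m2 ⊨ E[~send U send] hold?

Sat(~send) = {m1, m2, m5, m6, m7, m8}
E[~send U send]: least fixpoint, start Z0 = Sat(send) = {m0, m3, m4, m9}, add states in Sat(~send) with some successor in Z. Z1 = {m0, m3, m4, m5, m7, m9}; Z2 = {m0, m3, m4, m5, m7, m8, m9}; fixed.
Sat(E[~send U send]) = {m0, m3, m4, m5, m7, m8, m9}
m2 ∉ Sat(E[~send U send]) = {m0, m3, m4, m5, m7, m8, m9}, so the formula does not hold at m2.

No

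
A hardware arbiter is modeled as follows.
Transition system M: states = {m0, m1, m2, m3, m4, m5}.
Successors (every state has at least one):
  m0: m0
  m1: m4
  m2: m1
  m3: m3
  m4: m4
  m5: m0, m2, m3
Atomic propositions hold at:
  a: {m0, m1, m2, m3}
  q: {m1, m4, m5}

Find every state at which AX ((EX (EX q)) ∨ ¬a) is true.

Sat(EX q) = {s : some successor in {m1, m4, m5}} = {m1, m2, m4}
Sat(EX (EX q)) = {s : some successor in {m1, m2, m4}} = {m1, m2, m4, m5}
Sat(¬a) = {m4, m5}
Sat((EX (EX q)) ∨ ¬a) = {m1, m2, m4, m5}
Sat(AX ((EX (EX q)) ∨ ¬a)) = {s : every successor in {m1, m2, m4, m5}} = {m1, m2, m4}

{m1, m2, m4}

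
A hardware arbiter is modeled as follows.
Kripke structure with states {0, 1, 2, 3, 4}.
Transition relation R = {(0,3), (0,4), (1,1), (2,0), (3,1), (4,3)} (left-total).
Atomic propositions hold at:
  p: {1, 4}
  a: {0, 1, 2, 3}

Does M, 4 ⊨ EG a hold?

No

EG a: greatest fixpoint, start Z0 = {0, 1, 2, 3}, keep only states in Sat with some successor in Z. Already a fixed point.
Sat(EG a) = {0, 1, 2, 3}
4 ∉ Sat(EG a) = {0, 1, 2, 3}, so the formula does not hold at 4.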